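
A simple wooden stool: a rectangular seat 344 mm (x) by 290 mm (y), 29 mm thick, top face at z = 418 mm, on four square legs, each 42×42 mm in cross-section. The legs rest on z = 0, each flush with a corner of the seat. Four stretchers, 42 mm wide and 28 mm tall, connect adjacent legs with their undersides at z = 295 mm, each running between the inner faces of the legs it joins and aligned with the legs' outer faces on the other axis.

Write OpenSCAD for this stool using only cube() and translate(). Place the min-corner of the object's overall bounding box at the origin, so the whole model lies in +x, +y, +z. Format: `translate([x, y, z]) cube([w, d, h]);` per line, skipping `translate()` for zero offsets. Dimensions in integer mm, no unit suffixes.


// leg_h = 418 - 29 = 389
// stretcher span = 344 - 2*42 = 260
translate([0, 0, 389]) cube([344, 290, 29]);
cube([42, 42, 389]);
translate([302, 0, 0]) cube([42, 42, 389]);
translate([0, 248, 0]) cube([42, 42, 389]);
translate([302, 248, 0]) cube([42, 42, 389]);
translate([42, 0, 295]) cube([260, 42, 28]);
translate([42, 248, 295]) cube([260, 42, 28]);
translate([0, 42, 295]) cube([42, 206, 28]);
translate([302, 42, 295]) cube([42, 206, 28]);


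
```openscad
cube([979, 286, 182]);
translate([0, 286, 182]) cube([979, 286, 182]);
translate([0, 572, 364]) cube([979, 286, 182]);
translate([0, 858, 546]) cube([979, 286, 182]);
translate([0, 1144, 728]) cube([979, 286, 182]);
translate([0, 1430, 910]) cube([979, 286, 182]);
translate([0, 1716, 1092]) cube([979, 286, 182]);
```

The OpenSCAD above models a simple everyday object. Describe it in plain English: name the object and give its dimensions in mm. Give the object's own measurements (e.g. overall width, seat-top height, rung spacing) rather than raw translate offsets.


A straight staircase of 7 solid steps. Each step is 979 mm wide (x), 286 mm deep (y, the going) and 182 mm tall (the rise). The first step rests on the floor; each subsequent step sits one going further in +y and one rise higher in +z, directly behind and above the previous step with no overlap.


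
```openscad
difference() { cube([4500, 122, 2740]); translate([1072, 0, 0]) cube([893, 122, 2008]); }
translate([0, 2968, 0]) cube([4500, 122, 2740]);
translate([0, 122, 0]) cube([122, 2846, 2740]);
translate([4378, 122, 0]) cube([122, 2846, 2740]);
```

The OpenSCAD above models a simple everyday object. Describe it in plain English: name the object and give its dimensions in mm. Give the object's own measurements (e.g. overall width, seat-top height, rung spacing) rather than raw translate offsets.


A single room: four walls, each 2740 mm tall and 122 mm thick, enclosing an outside footprint 4500×3090 mm (x × y), no floor or roof. The front and back walls (−y and +y sides) run the full x-width; the side walls fit between their inner faces. A door opening 893 mm wide and 2008 mm tall is cut through the front wall from the floor up, its −x edge 1072 mm from the wall's −x end.


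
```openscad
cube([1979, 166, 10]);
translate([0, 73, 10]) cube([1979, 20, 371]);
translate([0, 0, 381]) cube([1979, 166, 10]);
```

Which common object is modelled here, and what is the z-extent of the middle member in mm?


An I-beam. The web height is 371 mm.

Two wide flanges with a thin centred web — an I-beam. Overall 391 mm minus two 10 mm flanges gives a web of 391 − 2·10 = 371 mm.


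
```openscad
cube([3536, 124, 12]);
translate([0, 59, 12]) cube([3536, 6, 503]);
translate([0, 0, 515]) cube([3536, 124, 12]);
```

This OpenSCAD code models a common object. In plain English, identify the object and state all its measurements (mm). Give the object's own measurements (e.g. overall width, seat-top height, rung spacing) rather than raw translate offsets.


An I-beam lying along x, 3536 mm long. Overall section height 527 mm. Two flanges 124 mm wide (y) and 12 mm thick, one on the floor and one at the top; a web 6 mm thick runs between them, centred on the flange width.


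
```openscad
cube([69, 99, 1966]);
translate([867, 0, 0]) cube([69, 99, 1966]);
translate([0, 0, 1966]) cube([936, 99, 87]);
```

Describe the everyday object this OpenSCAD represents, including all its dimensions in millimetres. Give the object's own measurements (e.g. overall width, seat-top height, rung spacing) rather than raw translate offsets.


A door frame. The clear opening is 798 mm wide and 1966 mm high. Two 69 mm wide jambs, 99 mm deep, stand either side of the opening from the floor to the top of the opening. A 87 mm thick head sits across the top of both jambs, spanning the full outside width of the frame.


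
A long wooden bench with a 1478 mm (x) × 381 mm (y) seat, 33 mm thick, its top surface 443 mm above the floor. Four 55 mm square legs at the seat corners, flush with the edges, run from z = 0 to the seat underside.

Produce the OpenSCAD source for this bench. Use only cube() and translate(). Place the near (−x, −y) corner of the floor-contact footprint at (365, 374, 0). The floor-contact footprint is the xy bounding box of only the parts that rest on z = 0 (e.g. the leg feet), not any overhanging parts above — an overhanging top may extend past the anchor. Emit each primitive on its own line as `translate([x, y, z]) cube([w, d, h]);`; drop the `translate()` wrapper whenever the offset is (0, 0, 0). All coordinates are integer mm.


translate([365, 374, 410]) cube([1478, 381, 33]);
translate([365, 374, 0]) cube([55, 55, 410]);
translate([365, 700, 0]) cube([55, 55, 410]);
translate([1788, 374, 0]) cube([55, 55, 410]);
translate([1788, 700, 0]) cube([55, 55, 410]);


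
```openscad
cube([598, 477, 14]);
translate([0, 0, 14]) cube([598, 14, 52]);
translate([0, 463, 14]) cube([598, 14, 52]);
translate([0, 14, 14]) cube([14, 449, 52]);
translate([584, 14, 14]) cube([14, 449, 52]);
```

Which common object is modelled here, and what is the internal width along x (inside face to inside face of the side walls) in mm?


An open box. The internal width is 570 mm.

A 598×477 base slab with four walls standing on it — an open box. The base is 598 mm wide and the walls are 14 mm thick, so the internal width is 598 − 2 × 14 = 570 mm.


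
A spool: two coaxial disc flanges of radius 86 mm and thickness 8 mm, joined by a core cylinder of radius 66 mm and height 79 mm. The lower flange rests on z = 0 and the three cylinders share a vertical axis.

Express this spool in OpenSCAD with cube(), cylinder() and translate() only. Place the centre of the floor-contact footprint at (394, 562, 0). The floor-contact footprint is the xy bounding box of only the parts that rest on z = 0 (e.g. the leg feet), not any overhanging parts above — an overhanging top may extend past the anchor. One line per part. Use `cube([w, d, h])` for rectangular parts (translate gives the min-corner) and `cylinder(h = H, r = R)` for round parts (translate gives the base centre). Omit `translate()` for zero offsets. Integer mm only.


translate([394, 562, 0]) cylinder(h = 8, r = 86);
translate([394, 562, 8]) cylinder(h = 79, r = 66);
translate([394, 562, 87]) cylinder(h = 8, r = 86);


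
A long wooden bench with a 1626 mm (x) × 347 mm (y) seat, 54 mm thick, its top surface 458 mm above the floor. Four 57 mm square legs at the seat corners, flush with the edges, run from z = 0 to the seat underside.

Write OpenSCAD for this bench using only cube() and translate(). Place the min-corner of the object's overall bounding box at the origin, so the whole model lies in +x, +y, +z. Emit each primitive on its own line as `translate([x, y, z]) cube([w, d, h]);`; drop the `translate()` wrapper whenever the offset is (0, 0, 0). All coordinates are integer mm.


// leg_h = 458 − 54 = 404
translate([0, 0, 404]) cube([1626, 347, 54]);
cube([57, 57, 404]);
translate([0, 290, 0]) cube([57, 57, 404]);
translate([1569, 0, 0]) cube([57, 57, 404]);
translate([1569, 290, 0]) cube([57, 57, 404]);


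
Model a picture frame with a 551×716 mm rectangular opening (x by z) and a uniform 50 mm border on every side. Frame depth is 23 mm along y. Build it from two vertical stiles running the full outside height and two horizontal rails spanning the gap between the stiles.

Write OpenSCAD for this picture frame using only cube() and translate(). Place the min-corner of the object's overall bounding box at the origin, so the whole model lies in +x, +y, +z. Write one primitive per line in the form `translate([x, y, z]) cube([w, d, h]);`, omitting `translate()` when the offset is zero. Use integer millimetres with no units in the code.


cube([50, 23, 816]);
translate([601, 0, 0]) cube([50, 23, 816]);
translate([50, 0, 0]) cube([551, 23, 50]);
translate([50, 0, 766]) cube([551, 23, 50]);


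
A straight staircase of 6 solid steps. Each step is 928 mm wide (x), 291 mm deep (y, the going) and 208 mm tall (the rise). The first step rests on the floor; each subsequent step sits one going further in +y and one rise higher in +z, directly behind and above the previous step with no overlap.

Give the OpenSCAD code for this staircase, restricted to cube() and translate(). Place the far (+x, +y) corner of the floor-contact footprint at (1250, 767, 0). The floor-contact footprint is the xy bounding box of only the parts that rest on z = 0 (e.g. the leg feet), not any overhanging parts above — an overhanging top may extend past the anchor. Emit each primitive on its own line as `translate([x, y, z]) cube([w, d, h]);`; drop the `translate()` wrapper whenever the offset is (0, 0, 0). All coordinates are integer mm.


translate([322, 476, 0]) cube([928, 291, 208]);
translate([322, 767, 208]) cube([928, 291, 208]);
translate([322, 1058, 416]) cube([928, 291, 208]);
translate([322, 1349, 624]) cube([928, 291, 208]);
translate([322, 1640, 832]) cube([928, 291, 208]);
translate([322, 1931, 1040]) cube([928, 291, 208]);


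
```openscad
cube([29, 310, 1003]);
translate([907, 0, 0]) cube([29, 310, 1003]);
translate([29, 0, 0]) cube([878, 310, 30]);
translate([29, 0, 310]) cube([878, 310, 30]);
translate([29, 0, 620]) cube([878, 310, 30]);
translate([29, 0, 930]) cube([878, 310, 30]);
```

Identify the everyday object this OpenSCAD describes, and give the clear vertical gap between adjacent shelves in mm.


A bookshelf. The clear shelf gap is 280 mm.

Two tall side panels with 4 horizontal boards between them — a bookshelf. The first two shelf undersides are at z = 0 and z = 310; with shelf thickness 30, the clear gap is 310 − 0 − 30 = 280 mm.


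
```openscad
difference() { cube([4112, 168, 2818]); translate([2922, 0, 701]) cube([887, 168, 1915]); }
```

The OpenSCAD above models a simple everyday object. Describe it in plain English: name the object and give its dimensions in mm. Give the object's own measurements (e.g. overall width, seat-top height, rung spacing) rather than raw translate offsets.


A wall 4112 mm long (x), 168 mm thick (y), 2818 mm tall, with a rectangular window opening cut through it. The opening is 887 mm wide and 1915 mm tall; its sill is at z = 701 mm and its near (−x) edge is 2922 mm from the wall's −x end. The opening passes through the full wall thickness.


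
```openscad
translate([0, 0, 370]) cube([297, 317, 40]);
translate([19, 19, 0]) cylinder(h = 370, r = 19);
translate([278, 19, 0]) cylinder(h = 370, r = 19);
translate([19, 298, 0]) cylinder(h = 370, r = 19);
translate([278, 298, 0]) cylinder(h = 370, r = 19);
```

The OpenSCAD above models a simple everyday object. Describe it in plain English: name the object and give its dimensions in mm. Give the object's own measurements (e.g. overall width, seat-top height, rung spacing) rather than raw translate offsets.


A four-legged stool. The seat is a 297×317×40 mm slab whose top surface is at z = 410 mm; four round legs, each 38 mm in diameter, run from the floor (z = 0) to the underside of the seat, each leg's axis is inset half a diameter from the nearest pair of seat edges (so the leg's bounding box is flush with the corner).


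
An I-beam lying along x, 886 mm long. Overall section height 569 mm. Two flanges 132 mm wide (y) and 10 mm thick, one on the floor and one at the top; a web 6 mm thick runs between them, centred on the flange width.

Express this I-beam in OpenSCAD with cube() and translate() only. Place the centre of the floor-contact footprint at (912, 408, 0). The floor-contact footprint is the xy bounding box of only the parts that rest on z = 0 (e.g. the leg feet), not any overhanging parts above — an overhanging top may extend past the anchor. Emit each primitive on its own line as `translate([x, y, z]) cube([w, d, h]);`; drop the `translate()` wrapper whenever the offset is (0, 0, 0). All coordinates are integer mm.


translate([469, 342, 0]) cube([886, 132, 10]);
translate([469, 405, 10]) cube([886, 6, 549]);
translate([469, 342, 559]) cube([886, 132, 10]);


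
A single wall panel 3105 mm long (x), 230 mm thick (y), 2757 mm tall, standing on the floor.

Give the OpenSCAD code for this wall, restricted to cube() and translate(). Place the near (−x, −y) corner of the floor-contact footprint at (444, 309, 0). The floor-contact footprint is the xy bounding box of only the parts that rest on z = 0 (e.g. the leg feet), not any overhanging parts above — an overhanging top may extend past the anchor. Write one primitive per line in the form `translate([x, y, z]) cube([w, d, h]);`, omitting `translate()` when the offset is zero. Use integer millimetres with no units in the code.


translate([444, 309, 0]) cube([3105, 230, 2757]);


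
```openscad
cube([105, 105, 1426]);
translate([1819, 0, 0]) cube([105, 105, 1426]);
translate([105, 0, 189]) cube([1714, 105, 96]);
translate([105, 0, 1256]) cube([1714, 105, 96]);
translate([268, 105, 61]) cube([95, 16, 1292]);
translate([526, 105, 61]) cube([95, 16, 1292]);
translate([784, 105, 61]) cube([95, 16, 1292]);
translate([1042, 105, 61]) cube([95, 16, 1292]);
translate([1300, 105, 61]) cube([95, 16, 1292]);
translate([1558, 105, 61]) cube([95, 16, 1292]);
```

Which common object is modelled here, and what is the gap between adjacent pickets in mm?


A fence section. The picket gap is 163 mm.

Two posts, two rails, 6 pickets — a fence section. Span 1714 mm holds 6 pickets of 95 mm with 7 equal gaps: ⌊(1714 − 6·95) / 7⌋ = 163 mm.


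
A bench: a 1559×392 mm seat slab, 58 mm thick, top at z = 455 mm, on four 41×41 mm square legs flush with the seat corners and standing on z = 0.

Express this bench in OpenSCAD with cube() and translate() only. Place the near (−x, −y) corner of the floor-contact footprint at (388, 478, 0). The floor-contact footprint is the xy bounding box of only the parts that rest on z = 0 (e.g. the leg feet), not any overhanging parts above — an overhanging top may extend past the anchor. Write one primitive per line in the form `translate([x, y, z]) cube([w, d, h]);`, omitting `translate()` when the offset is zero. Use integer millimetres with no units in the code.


// leg_h = 455 − 58 = 397
translate([388, 478, 397]) cube([1559, 392, 58]);
translate([388, 478, 0]) cube([41, 41, 397]);
translate([388, 829, 0]) cube([41, 41, 397]);
translate([1906, 478, 0]) cube([41, 41, 397]);
translate([1906, 829, 0]) cube([41, 41, 397]);


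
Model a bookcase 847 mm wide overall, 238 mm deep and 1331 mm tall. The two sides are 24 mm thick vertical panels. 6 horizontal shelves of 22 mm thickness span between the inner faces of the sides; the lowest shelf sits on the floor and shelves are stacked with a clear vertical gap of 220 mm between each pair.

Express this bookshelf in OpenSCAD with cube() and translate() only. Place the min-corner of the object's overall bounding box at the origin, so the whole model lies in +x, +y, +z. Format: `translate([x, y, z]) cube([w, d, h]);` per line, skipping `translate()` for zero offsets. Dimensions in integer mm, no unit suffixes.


cube([24, 238, 1331]);
translate([823, 0, 0]) cube([24, 238, 1331]);
translate([24, 0, 0]) cube([799, 238, 22]);
translate([24, 0, 242]) cube([799, 238, 22]);
translate([24, 0, 484]) cube([799, 238, 22]);
translate([24, 0, 726]) cube([799, 238, 22]);
translate([24, 0, 968]) cube([799, 238, 22]);
translate([24, 0, 1210]) cube([799, 238, 22]);


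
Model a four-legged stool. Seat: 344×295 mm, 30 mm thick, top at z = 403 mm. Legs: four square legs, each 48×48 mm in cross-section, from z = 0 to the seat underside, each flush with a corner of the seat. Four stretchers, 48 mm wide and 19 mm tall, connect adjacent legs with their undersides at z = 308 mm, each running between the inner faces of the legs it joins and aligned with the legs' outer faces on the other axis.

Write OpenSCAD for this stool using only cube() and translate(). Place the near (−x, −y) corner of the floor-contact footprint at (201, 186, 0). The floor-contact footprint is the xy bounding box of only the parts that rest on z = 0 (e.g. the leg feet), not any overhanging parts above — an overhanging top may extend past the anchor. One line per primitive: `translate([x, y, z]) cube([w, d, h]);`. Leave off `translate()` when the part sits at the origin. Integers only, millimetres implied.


// leg_h = 403 - 30 = 373
// stretcher span = 344 - 2*48 = 248
translate([201, 186, 373]) cube([344, 295, 30]);
translate([201, 186, 0]) cube([48, 48, 373]);
translate([497, 186, 0]) cube([48, 48, 373]);
translate([201, 433, 0]) cube([48, 48, 373]);
translate([497, 433, 0]) cube([48, 48, 373]);
translate([249, 186, 308]) cube([248, 48, 19]);
translate([249, 433, 308]) cube([248, 48, 19]);
translate([201, 234, 308]) cube([48, 199, 19]);
translate([497, 234, 308]) cube([48, 199, 19]);


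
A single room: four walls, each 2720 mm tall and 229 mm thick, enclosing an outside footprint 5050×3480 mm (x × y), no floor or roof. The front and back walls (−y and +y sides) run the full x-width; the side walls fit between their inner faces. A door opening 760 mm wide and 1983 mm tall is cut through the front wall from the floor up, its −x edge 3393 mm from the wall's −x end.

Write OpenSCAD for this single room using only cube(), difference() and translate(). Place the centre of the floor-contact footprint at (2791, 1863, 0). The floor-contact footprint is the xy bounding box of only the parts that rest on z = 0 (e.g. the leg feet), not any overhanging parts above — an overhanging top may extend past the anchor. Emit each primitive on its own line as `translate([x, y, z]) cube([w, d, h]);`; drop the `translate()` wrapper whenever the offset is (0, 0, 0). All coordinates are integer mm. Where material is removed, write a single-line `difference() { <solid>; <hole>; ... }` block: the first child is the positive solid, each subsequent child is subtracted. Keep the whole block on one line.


difference() { translate([266, 123, 0]) cube([5050, 229, 2720]); translate([3659, 123, 0]) cube([760, 229, 1983]); }
translate([266, 3374, 0]) cube([5050, 229, 2720]);
translate([266, 352, 0]) cube([229, 3022, 2720]);
translate([5087, 352, 0]) cube([229, 3022, 2720]);


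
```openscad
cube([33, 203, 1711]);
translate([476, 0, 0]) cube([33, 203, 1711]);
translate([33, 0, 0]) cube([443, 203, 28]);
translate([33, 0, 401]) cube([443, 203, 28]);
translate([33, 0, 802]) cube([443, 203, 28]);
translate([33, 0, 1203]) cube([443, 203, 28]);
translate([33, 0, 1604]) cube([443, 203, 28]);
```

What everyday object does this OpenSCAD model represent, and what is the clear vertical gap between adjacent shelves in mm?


A bookshelf. The clear shelf gap is 373 mm.

Two tall side panels with 5 horizontal boards between them — a bookshelf. The first two shelf undersides are at z = 0 and z = 401; with shelf thickness 28, the clear gap is 401 − 0 − 28 = 373 mm.


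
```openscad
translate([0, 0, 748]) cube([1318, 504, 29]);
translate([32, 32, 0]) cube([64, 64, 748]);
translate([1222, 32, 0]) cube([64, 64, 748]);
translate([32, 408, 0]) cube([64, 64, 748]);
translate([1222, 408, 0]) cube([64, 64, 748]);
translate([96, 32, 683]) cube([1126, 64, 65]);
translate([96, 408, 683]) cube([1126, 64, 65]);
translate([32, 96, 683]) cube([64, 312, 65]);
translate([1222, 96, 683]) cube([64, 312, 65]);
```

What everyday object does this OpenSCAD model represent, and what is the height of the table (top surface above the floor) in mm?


A table. The table height is 777 mm.

A 1318×504×29 slab sits at z = 748 on four 64 mm square posts — a table. The top surface is at 748 + 29 = 777 mm.


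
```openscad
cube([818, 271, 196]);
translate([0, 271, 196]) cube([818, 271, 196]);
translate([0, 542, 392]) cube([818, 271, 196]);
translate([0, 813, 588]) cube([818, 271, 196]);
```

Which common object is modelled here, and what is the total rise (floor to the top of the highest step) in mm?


A staircase. The total rise is 784 mm.

4 identical blocks, each offset up and back from the previous — a staircase. Each step is 196 mm tall and there are 4 of them, so the total rise is 4 × 196 = 784 mm.


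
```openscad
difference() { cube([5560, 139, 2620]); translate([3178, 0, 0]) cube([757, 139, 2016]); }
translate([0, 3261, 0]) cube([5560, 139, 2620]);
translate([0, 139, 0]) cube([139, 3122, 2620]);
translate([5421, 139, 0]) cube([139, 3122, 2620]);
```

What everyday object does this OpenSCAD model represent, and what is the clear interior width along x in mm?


A single room. The interior width is 5282 mm.

Four walls enclosing a rectangle with a door in the front wall — a room. Outside width 5560 minus two 139 mm walls gives 5282 mm.


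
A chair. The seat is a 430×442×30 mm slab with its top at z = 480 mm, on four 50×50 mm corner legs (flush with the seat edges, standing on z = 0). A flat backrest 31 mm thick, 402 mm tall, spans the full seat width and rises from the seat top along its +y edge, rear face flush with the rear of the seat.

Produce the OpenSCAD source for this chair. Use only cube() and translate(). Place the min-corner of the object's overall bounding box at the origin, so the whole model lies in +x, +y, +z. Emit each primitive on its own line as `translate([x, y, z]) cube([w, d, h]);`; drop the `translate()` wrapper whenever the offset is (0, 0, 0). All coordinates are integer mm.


translate([0, 0, 450]) cube([430, 442, 30]);
cube([50, 50, 450]);
translate([380, 0, 0]) cube([50, 50, 450]);
translate([0, 392, 0]) cube([50, 50, 450]);
translate([380, 392, 0]) cube([50, 50, 450]);
translate([0, 411, 480]) cube([430, 31, 402]);


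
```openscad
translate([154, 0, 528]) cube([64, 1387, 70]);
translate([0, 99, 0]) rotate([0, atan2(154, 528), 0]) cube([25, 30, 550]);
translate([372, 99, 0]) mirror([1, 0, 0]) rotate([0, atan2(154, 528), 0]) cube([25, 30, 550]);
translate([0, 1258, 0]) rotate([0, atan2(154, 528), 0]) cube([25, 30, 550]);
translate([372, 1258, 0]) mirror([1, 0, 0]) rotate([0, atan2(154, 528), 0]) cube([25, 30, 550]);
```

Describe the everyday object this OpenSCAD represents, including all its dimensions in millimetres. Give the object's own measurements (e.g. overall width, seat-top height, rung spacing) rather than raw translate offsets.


A sawhorse. A 64×1387×70 mm beam (x, y, z) sits on two A-frame leg pairs. Each pair is two raked legs of 25×30 mm section (30 mm along y) splaying symmetrically in x. Each leg rises 528 mm vertically over 154 mm of horizontal reach and is 550 mm long along its own axis. Every leg's outer bottom edge rests on the floor and its outer top edge meets a bottom edge of the beam — the left legs (tilting toward +x) meet the beam's −x bottom edge, the right legs (their mirror images, tilting toward −x) meet its +x bottom edge — so the leg tops tuck under the beam, the beam's underside is 528 mm above the floor, and the feet are 372 mm apart outside-to-outside with the beam centred between them. The two leg pairs are set in 99 mm from either end of the beam.


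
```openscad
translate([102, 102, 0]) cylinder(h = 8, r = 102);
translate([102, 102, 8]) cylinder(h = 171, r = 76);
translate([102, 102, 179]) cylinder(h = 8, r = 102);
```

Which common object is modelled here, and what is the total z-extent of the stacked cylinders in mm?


A spool. The overall height is 187 mm.

Three coaxial cylinders, large–small–large — a spool. Two 8 mm flanges and a 171 mm core give 8 + 171 + 8 = 187 mm.


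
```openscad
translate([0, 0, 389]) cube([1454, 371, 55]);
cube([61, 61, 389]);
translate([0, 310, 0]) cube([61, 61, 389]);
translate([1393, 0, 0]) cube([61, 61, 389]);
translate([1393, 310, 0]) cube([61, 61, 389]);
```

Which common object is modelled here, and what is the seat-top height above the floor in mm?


A bench. The seat-top height is 444 mm.

A long slab on four corner posts — a bench. The slab sits at z = 389 with thickness 55, so the top is 389 + 55 = 444 mm.


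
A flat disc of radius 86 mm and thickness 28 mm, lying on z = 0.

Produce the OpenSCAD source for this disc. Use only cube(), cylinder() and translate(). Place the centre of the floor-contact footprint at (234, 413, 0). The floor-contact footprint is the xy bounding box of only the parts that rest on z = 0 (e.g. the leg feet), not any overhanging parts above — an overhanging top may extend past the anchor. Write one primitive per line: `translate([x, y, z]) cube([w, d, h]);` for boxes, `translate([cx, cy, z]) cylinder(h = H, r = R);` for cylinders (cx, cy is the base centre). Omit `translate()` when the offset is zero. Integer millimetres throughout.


translate([234, 413, 0]) cylinder(h = 28, r = 86);


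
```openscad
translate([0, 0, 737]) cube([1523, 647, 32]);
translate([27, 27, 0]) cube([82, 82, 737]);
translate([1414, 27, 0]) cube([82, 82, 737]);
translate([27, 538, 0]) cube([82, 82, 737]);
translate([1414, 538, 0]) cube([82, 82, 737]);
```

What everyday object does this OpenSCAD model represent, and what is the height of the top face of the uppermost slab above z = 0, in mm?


A table. The table height is 769 mm.

A 1523×647×32 slab sits at z = 737 on four 82 mm square posts — a table. The top surface is at 737 + 32 = 769 mm.


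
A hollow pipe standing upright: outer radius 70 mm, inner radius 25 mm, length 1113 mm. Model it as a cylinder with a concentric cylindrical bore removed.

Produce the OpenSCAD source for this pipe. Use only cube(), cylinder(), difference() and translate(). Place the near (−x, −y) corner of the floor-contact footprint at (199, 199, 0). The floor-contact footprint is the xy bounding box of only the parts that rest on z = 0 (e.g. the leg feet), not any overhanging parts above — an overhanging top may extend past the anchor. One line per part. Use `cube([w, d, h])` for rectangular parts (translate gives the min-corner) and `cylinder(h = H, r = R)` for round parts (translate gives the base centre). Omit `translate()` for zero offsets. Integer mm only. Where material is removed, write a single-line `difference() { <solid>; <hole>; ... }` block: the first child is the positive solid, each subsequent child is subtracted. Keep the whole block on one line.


difference() { translate([269, 269, 0]) cylinder(h = 1113, r = 70); translate([269, 269, 0]) cylinder(h = 1113, r = 25); }


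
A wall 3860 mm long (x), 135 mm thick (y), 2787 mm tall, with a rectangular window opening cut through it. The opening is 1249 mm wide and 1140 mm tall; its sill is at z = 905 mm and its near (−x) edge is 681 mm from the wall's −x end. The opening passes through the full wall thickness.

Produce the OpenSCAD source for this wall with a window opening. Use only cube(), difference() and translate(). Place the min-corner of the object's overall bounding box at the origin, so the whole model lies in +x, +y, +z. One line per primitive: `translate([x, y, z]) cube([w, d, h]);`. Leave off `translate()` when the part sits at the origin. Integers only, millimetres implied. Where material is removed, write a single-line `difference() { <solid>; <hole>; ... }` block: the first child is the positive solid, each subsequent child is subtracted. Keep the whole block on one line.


difference() { cube([3860, 135, 2787]); translate([681, 0, 905]) cube([1249, 135, 1140]); }


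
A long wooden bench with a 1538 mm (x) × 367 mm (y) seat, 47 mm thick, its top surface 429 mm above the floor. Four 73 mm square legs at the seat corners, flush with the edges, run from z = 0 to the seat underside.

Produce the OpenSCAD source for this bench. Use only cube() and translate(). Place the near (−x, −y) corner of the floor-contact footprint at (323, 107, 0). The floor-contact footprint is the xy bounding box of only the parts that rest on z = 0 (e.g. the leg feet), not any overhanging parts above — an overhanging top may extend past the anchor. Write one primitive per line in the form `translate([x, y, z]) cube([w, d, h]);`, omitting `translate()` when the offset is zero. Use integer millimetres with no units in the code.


translate([323, 107, 382]) cube([1538, 367, 47]);
translate([323, 107, 0]) cube([73, 73, 382]);
translate([323, 401, 0]) cube([73, 73, 382]);
translate([1788, 107, 0]) cube([73, 73, 382]);
translate([1788, 401, 0]) cube([73, 73, 382]);


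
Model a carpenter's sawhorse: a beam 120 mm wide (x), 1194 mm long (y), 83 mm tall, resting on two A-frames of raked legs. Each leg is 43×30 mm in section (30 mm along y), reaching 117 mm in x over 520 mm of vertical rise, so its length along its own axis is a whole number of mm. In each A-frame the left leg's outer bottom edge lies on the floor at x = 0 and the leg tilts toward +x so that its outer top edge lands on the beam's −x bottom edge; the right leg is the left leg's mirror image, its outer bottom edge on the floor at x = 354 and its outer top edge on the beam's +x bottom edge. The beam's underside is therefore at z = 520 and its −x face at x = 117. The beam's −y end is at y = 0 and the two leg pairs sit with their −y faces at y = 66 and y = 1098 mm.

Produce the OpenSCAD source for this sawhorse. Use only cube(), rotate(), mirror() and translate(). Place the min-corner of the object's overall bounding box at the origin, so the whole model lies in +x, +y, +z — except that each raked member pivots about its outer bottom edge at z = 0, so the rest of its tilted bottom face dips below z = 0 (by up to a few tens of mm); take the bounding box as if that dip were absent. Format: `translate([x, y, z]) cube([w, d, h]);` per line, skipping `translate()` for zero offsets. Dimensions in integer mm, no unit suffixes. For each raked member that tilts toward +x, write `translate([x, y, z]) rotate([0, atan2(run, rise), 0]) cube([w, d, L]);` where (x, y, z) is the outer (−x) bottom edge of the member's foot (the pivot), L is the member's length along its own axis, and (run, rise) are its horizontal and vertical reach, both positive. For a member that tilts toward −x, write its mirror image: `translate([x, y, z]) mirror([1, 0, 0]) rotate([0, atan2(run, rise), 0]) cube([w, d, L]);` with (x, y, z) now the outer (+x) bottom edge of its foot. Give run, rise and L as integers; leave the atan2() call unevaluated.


translate([117, 0, 520]) cube([120, 1194, 83]);
translate([0, 66, 0]) rotate([0, atan2(117, 520), 0]) cube([43, 30, 533]);
translate([354, 66, 0]) mirror([1, 0, 0]) rotate([0, atan2(117, 520), 0]) cube([43, 30, 533]);
translate([0, 1098, 0]) rotate([0, atan2(117, 520), 0]) cube([43, 30, 533]);
translate([354, 1098, 0]) mirror([1, 0, 0]) rotate([0, atan2(117, 520), 0]) cube([43, 30, 533]);


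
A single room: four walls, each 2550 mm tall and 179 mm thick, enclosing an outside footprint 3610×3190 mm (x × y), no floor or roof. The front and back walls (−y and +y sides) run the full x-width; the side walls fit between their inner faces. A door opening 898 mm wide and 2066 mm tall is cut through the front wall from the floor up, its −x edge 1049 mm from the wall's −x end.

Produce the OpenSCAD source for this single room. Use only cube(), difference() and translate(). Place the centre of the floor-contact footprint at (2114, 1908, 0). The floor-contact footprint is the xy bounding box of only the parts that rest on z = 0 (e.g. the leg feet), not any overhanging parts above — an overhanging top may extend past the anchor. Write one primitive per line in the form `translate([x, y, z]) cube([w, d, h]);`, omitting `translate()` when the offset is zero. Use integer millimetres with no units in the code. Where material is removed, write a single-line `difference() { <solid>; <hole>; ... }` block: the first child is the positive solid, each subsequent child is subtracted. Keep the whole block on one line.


difference() { translate([309, 313, 0]) cube([3610, 179, 2550]); translate([1358, 313, 0]) cube([898, 179, 2066]); }
translate([309, 3324, 0]) cube([3610, 179, 2550]);
translate([309, 492, 0]) cube([179, 2832, 2550]);
translate([3740, 492, 0]) cube([179, 2832, 2550]);


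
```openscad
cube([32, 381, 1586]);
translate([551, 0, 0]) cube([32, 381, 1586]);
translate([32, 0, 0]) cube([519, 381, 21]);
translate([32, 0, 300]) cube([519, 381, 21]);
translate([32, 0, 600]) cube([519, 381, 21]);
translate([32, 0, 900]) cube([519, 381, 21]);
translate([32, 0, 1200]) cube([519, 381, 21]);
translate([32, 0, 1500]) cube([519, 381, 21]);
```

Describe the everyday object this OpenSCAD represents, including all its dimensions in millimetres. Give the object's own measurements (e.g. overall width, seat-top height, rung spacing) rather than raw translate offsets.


An open bookshelf. Two side panels, each 32 mm thick, 381 mm deep and 1586 mm tall, stand 583 mm apart (outside-to-outside). Between them sit 6 shelves, each 21 mm thick and 381 mm deep, spanning the full gap between the sides. The bottom shelf rests on the floor (its underside at z = 0) and the clear gap between one shelf's top and the next shelf's underside is 279 mm.


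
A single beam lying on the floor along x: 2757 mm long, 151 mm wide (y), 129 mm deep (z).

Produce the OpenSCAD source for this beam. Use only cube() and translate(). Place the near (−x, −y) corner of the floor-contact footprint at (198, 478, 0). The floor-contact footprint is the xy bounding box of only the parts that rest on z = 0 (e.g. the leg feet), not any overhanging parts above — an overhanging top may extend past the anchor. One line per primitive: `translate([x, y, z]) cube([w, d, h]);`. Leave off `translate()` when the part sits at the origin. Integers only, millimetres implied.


translate([198, 478, 0]) cube([2757, 151, 129]);


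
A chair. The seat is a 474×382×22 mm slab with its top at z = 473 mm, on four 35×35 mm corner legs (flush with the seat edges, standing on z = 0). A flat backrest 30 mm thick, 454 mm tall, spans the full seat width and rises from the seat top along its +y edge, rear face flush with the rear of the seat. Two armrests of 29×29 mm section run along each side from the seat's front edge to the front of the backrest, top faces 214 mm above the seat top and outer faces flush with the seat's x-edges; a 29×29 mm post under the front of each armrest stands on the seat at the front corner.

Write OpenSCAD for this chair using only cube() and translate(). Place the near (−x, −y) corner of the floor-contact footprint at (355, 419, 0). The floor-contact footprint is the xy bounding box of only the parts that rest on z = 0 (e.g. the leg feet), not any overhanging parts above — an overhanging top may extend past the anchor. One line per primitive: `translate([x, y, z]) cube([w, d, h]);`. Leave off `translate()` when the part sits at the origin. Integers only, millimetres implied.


// leg_h = 473 - 22 = 451
// arm post h = 214 - 29 = 185
translate([355, 419, 451]) cube([474, 382, 22]);
translate([355, 419, 0]) cube([35, 35, 451]);
translate([794, 419, 0]) cube([35, 35, 451]);
translate([355, 766, 0]) cube([35, 35, 451]);
translate([794, 766, 0]) cube([35, 35, 451]);
translate([355, 771, 473]) cube([474, 30, 454]);
translate([355, 419, 658]) cube([29, 352, 29]);
translate([800, 419, 658]) cube([29, 352, 29]);
translate([355, 419, 473]) cube([29, 29, 185]);
translate([800, 419, 473]) cube([29, 29, 185]);


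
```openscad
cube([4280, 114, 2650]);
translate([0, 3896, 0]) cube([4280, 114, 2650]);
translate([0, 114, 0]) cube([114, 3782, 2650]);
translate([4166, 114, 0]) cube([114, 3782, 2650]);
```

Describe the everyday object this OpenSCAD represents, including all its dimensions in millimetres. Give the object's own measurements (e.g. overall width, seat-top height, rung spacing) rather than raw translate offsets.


The wall frame of a small rectangular building: four walls, each 2650 mm tall and 114 mm thick, enclosing a footprint 4280 mm (x) by 4010 mm (y) outside-to-outside, with no floor or roof. The front and back walls (the −y and +y sides) span the full width; the two side walls fit between them.


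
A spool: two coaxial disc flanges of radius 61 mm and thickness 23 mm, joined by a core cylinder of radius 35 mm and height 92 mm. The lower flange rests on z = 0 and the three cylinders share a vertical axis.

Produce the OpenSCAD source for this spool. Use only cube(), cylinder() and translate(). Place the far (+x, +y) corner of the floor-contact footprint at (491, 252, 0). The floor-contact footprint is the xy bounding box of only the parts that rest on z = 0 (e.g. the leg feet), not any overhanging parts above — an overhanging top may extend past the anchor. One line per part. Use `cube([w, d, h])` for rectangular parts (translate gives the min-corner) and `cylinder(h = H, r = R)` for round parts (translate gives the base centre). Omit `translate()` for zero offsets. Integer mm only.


translate([430, 191, 0]) cylinder(h = 23, r = 61);
translate([430, 191, 23]) cylinder(h = 92, r = 35);
translate([430, 191, 115]) cylinder(h = 23, r = 61);


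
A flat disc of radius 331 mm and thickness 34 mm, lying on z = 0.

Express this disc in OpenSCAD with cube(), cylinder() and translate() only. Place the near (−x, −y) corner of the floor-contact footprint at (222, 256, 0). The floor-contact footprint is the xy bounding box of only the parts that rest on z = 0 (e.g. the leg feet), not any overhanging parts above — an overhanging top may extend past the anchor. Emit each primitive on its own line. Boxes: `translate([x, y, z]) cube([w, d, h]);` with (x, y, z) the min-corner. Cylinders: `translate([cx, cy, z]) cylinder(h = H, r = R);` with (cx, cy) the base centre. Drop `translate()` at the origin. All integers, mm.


translate([553, 587, 0]) cylinder(h = 34, r = 331);


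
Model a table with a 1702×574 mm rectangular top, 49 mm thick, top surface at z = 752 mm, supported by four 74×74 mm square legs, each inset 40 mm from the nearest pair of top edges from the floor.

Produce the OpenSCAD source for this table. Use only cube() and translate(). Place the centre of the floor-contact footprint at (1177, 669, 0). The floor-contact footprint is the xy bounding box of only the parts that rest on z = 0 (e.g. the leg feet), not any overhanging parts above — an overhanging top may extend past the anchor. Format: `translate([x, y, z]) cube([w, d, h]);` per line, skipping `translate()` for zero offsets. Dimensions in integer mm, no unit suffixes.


translate([326, 382, 703]) cube([1702, 574, 49]);
translate([366, 422, 0]) cube([74, 74, 703]);
translate([1914, 422, 0]) cube([74, 74, 703]);
translate([366, 842, 0]) cube([74, 74, 703]);
translate([1914, 842, 0]) cube([74, 74, 703]);


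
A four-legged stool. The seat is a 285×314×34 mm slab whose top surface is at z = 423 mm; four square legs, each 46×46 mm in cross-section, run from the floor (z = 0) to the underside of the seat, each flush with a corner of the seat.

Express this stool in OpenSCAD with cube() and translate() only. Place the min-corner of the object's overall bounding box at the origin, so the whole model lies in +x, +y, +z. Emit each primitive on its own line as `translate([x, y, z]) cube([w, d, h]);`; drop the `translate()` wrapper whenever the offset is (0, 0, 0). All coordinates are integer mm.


translate([0, 0, 389]) cube([285, 314, 34]);
cube([46, 46, 389]);
translate([239, 0, 0]) cube([46, 46, 389]);
translate([0, 268, 0]) cube([46, 46, 389]);
translate([239, 268, 0]) cube([46, 46, 389]);


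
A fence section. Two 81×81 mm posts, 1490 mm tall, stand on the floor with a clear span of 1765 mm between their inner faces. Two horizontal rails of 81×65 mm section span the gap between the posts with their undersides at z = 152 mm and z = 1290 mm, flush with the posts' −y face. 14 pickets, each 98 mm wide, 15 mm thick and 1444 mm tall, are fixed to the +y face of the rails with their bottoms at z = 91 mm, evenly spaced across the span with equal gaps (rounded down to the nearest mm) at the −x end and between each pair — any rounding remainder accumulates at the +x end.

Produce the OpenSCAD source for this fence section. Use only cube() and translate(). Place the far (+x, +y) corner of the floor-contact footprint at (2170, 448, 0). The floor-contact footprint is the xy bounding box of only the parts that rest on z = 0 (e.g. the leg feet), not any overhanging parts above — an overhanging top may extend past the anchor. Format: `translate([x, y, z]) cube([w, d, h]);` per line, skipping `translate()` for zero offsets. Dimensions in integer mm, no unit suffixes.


translate([243, 367, 0]) cube([81, 81, 1490]);
translate([2089, 367, 0]) cube([81, 81, 1490]);
translate([324, 367, 152]) cube([1765, 81, 65]);
translate([324, 367, 1290]) cube([1765, 81, 65]);
translate([350, 448, 91]) cube([98, 15, 1444]);
translate([474, 448, 91]) cube([98, 15, 1444]);
translate([598, 448, 91]) cube([98, 15, 1444]);
translate([722, 448, 91]) cube([98, 15, 1444]);
translate([846, 448, 91]) cube([98, 15, 1444]);
translate([970, 448, 91]) cube([98, 15, 1444]);
translate([1094, 448, 91]) cube([98, 15, 1444]);
translate([1218, 448, 91]) cube([98, 15, 1444]);
translate([1342, 448, 91]) cube([98, 15, 1444]);
translate([1466, 448, 91]) cube([98, 15, 1444]);
translate([1590, 448, 91]) cube([98, 15, 1444]);
translate([1714, 448, 91]) cube([98, 15, 1444]);
translate([1838, 448, 91]) cube([98, 15, 1444]);
translate([1962, 448, 91]) cube([98, 15, 1444]);
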